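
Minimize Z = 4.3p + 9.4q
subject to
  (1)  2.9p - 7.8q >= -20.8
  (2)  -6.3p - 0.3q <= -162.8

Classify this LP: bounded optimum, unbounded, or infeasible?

From the feasible point (42120/1667, 60316/5001), moving in the direction (0.3, -6.3) keeps every constraint satisfied while Z decreases without bound.

unbounded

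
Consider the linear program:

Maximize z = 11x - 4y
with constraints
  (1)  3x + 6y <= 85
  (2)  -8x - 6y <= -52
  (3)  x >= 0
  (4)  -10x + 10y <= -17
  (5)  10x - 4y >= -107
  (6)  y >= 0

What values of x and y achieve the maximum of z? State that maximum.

x = 85/3, y = 0, maximum z = 935/3

Corner points and z = 11x - 4y:
  (476/45, 799/90) → z = 3638/45
  (85/3, 0) → z = 935/3
  (311/70, 96/35) → z = 379/10
  (13/2, 0) → z = 143/2

At the optimal vertex, 3x + 6y = 85 and y = 0.
Solving simultaneously gives x = 85/3, y = 0.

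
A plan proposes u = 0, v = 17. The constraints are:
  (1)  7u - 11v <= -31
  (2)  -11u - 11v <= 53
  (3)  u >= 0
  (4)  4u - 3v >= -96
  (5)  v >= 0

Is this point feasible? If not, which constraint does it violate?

(1): -187 ≤ -31 ✓
(2): -187 ≤ 53 ✓
(3): 0 ≥ 0 ✓
(4): -51 ≥ -96 ✓
(5): 17 ≥ 0 ✓

feasible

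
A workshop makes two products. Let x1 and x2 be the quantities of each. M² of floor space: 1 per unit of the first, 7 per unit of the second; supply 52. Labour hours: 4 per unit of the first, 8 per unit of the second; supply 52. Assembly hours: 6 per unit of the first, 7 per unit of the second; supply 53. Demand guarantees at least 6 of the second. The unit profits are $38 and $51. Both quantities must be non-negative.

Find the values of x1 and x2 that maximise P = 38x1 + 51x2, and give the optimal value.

Vertices and P = 38x1 + 51x2:
  (0, 13/2) → P = 663/2
  (0, 6) → P = 306
  (1, 6) → P = 344

At the optimal vertex, 4x1 + 8x2 = 52 and x2 = 6.
Solving simultaneously gives x1 = 1, x2 = 6.

x1 = 1, x2 = 6, maximum P = 344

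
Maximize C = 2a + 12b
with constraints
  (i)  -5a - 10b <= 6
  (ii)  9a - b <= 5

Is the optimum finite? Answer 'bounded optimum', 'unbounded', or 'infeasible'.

From the feasible point (44/95, -79/95), moving in the direction (-10, 5) keeps every constraint satisfied while C increases without bound.

unbounded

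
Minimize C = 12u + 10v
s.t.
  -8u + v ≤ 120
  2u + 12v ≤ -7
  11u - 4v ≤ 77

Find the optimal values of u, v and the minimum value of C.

Corner points and C = 12u + 10v:
  (-1447/98, 92/49) → C = -7762/49
  (-557/21, -1936/21) → C = -26044/21
  (32/5, -33/20) → C = 603/10

At the optimal vertex, -8u + v = 120 and 11u - 4v = 77.
Solving simultaneously gives u = -557/21, v = -1936/21.

u = -557/21, v = -1936/21, minimum C = -26044/21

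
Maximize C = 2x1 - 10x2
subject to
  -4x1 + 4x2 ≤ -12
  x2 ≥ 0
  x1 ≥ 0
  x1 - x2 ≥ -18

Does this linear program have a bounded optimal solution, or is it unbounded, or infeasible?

From the feasible point (3, 0), moving in the direction (1, 0) keeps every constraint satisfied while C increases without bound.

unbounded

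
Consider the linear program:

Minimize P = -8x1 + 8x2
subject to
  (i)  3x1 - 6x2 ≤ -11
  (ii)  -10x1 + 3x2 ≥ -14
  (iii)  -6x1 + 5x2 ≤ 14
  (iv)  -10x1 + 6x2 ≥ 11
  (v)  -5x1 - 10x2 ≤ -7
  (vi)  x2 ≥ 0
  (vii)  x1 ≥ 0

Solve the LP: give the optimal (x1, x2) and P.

x1 = 0, x2 = 11/6, minimum P = 44/3

Vertices and P = -8x1 + 8x2:
  (0, 11/6) → P = 44/3
  (29/14, 37/7) → P = 180/7
  (0, 14/5) → P = 112/5

At the optimal vertex, 3x1 - 6x2 = -11 and -10x1 + 6x2 = 11.
Solving simultaneously gives x1 = 0, x2 = 11/6.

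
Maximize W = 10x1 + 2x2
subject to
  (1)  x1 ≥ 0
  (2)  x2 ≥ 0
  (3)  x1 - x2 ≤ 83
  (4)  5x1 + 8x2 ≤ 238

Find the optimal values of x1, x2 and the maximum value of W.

x1 = 238/5, x2 = 0, maximum W = 476

Feasible corners and W = 10x1 + 2x2:
  (0, 0) → W = 0
  (0, 119/4) → W = 119/2
  (238/5, 0) → W = 476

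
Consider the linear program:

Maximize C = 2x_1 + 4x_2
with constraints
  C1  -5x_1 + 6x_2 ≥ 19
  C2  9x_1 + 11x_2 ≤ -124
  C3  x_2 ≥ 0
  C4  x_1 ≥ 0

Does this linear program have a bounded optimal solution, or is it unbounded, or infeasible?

infeasible

The boundaries -5x_1 + 6x_2 = 19 and x_1 = 0 meet at (0, 19/6), but that point violates 9x_1 + 11x_2 ≤ -124. Every candidate vertex is excluded by some other constraint, so the feasible region is empty.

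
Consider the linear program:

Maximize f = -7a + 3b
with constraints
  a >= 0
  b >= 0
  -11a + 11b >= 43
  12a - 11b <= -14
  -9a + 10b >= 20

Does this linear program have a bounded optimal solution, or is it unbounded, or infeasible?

From the feasible point (0, 43/11), moving in the direction (0, 1) keeps every constraint satisfied while f increases without bound.

unbounded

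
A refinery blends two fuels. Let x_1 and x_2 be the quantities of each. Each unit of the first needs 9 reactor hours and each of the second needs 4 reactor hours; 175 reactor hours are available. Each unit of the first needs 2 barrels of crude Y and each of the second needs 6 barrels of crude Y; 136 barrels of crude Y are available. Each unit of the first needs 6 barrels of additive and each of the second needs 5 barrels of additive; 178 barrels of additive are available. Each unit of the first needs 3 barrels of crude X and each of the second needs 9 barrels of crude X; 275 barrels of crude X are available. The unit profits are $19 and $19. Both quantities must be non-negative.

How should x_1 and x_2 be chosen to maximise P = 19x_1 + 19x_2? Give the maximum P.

x_1 = 11, x_2 = 19, maximum P = 570

Corner points and P = 19x_1 + 19x_2:
  (0, 0) → P = 0
  (0, 68/3) → P = 1292/3
  (175/9, 0) → P = 3325/9
  (11, 19) → P = 570

At the optimal vertex, 9x_1 + 4x_2 = 175 and 2x_1 + 6x_2 = 136.
Solving simultaneously gives x_1 = 11, x_2 = 19.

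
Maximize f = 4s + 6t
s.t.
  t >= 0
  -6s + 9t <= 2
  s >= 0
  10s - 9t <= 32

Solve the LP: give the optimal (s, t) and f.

s = 17/2, t = 53/9, maximum f = 208/3

Feasible corners and f = 4s + 6t:
  (0, 0) → f = 0
  (16/5, 0) → f = 64/5
  (0, 2/9) → f = 4/3
  (17/2, 53/9) → f = 208/3

At the optimal vertex, -6s + 9t = 2 and 10s - 9t = 32.
Solving simultaneously gives s = 17/2, t = 53/9.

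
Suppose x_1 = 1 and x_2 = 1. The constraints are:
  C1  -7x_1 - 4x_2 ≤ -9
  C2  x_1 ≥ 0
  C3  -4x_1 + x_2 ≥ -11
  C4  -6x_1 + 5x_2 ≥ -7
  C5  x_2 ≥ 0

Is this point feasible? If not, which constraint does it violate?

feasible

C1: -11 ≤ -9 ✓
C2: 1 ≥ 0 ✓
C3: -3 ≥ -11 ✓
C4: -1 ≥ -7 ✓
C5: 1 ≥ 0 ✓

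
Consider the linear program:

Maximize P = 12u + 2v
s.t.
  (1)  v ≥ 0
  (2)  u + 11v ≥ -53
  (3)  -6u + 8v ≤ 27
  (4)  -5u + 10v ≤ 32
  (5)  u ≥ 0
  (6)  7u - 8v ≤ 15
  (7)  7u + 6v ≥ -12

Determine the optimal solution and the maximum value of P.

Extreme points and P = 12u + 2v:
  (0, 0) → P = 0
  (15/7, 0) → P = 180/7
  (0, 16/5) → P = 32/5
  (203/15, 299/30) → P = 547/3

u = 203/15, v = 299/30, maximum P = 547/3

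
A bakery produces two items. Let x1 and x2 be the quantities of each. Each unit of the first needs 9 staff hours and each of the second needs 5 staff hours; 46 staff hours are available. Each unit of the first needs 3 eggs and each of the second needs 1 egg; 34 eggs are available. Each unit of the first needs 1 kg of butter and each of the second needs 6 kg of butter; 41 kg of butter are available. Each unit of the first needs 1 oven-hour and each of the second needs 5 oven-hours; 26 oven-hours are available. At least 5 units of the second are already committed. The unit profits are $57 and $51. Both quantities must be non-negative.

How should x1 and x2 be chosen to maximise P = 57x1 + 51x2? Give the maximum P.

x1 = 1, x2 = 5, maximum P = 312

Corner points and P = 57x1 + 51x2:
  (0, 26/5) → P = 1326/5
  (0, 5) → P = 255
  (1, 5) → P = 312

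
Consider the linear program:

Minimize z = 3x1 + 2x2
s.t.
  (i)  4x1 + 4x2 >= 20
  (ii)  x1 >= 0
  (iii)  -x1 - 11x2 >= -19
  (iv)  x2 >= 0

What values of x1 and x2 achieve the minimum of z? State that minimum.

x1 = 18/5, x2 = 7/5, minimum z = 68/5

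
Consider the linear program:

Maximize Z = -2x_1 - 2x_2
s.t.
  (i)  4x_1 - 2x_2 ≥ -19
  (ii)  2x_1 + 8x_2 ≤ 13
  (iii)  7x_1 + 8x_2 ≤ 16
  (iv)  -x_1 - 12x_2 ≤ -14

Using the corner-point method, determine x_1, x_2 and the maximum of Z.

Feasible corners and Z = -2x_1 - 2x_2:
  (-7/2, 5/2) → Z = 2
  (-4, 3/2) → Z = 5
  (3/5, 59/40) → Z = -83/20
  (20/19, 41/38) → Z = -81/19

The optimum lies where 4x_1 - 2x_2 = -19 and -x_1 - 12x_2 = -14.
Solving simultaneously gives x_1 = -4, x_2 = 3/2.

x_1 = -4, x_2 = 3/2, maximum Z = 5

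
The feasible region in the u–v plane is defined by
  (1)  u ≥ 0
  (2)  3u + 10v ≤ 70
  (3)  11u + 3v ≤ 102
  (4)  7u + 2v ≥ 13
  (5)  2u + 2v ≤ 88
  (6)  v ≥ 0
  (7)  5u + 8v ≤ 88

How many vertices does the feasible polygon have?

Of the 21 pairwise boundary intersections, those satisfying every inequality are:
  (0, 7)
  (0, 13/2)
  (810/101, 464/101)
  (102/11, 0)
  (13/7, 0)

5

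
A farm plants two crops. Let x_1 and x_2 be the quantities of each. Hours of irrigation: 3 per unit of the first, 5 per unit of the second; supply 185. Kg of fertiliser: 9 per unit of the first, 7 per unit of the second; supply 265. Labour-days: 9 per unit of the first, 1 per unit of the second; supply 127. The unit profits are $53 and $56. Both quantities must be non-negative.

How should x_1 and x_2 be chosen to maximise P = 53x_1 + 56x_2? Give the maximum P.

Feasible corners and P = 53x_1 + 56x_2:
  (0, 0) → P = 0
  (0, 37) → P = 2072
  (127/9, 0) → P = 6731/9
  (5/4, 145/4) → P = 8385/4
  (104/9, 23) → P = 17104/9

The optimum lies where 3x_1 + 5x_2 = 185 and 9x_1 + 7x_2 = 265.
Solving simultaneously gives x_1 = 5/4, x_2 = 145/4.

x_1 = 5/4, x_2 = 145/4, maximum P = 8385/4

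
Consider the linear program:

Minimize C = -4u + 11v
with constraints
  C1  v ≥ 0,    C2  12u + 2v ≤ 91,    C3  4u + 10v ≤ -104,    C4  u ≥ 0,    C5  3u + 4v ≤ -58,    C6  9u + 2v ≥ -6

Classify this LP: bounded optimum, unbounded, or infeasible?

infeasible

The boundaries 12u + 2v = 91 and 3u + 4v = -58 meet at (80/7, -323/14), but that point violates v ≥ 0. Every candidate vertex is excluded by some other constraint, so the feasible region is empty.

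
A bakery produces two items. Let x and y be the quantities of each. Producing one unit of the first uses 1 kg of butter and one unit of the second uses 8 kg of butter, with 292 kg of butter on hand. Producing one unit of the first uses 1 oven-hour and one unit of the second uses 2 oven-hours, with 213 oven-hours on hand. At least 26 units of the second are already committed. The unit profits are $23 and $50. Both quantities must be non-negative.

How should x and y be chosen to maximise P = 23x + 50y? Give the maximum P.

x = 84, y = 26, maximum P = 3232

Vertices and P = 23x + 50y:
  (0, 73/2) → P = 1825
  (0, 26) → P = 1300
  (84, 26) → P = 3232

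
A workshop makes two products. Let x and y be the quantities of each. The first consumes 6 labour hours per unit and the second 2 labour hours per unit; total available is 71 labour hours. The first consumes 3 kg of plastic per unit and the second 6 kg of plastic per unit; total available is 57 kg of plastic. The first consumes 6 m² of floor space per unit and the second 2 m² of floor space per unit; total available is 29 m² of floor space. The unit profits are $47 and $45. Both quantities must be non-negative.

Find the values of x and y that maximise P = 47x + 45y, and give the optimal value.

x = 2, y = 17/2, maximum P = 953/2

Vertices and P = 47x + 45y:
  (0, 0) → P = 0
  (0, 19/2) → P = 855/2
  (29/6, 0) → P = 1363/6
  (2, 17/2) → P = 953/2

The optimum lies where 3x + 6y = 57 and 6x + 2y = 29.
Solving simultaneously gives x = 2, y = 17/2.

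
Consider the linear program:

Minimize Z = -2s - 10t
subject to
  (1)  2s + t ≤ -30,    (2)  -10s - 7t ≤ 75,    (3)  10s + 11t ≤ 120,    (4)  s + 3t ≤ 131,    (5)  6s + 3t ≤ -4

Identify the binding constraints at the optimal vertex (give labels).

(2) and (3)

Corner points and Z = -2s - 10t:
  (-135/4, 75/2) → Z = -615/2
  (-75/2, 45) → Z = -375
  (-333/8, 195/4) → Z = -1617/4

The minimum is at (-333/8, 195/4). Substituting into each constraint, equality holds for (2) and (3); the remaining constraints have slack.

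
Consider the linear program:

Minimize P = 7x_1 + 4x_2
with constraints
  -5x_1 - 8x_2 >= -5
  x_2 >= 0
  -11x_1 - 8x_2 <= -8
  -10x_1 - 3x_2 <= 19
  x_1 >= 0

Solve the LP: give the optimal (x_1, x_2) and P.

x_1 = 1/2, x_2 = 5/16, minimum P = 19/4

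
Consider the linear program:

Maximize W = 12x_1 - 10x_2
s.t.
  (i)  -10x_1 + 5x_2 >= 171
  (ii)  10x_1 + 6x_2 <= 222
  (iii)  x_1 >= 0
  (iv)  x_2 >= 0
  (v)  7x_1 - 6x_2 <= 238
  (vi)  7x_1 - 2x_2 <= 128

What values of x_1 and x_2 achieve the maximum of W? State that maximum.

x_1 = 0, x_2 = 171/5, maximum W = -342

Vertices and W = 12x_1 - 10x_2:
  (42/55, 393/11) → W = -19146/55
  (0, 171/5) → W = -342
  (0, 37) → W = -370

At the optimal vertex, -10x_1 + 5x_2 = 171 and x_1 = 0.
Solving simultaneously gives x_1 = 0, x_2 = 171/5.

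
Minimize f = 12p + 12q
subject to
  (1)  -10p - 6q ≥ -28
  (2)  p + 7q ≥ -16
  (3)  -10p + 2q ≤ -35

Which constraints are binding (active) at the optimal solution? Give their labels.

Corner points and f = 12p + 12q:
  (73/16, -47/16) → f = 39/2
  (133/40, -7/8) → f = 147/5
  (71/24, -65/24) → f = 3

The minimum is at (71/24, -65/24). Substituting into each constraint, equality holds for (2) and (3); the remaining constraints have slack.

(2) and (3)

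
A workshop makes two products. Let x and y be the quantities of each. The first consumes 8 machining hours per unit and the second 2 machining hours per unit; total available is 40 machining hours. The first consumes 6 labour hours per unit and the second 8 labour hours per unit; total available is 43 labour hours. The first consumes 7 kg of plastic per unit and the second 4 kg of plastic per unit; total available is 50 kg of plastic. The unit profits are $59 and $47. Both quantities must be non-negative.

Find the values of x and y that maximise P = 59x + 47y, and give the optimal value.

x = 9/2, y = 2, maximum P = 719/2

Extreme points and P = 59x + 47y:
  (0, 0) → P = 0
  (0, 43/8) → P = 2021/8
  (5, 0) → P = 295
  (9/2, 2) → P = 719/2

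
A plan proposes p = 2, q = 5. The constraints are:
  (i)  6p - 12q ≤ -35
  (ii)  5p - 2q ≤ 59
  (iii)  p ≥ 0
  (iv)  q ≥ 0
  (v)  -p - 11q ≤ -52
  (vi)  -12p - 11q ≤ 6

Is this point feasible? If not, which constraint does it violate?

feasible

(i): -48 ≤ -35 ✓
(ii): 0 ≤ 59 ✓
(iii): 2 ≥ 0 ✓
(iv): 5 ≥ 0 ✓
(v): -57 ≤ -52 ✓
(vi): -79 ≤ 6 ✓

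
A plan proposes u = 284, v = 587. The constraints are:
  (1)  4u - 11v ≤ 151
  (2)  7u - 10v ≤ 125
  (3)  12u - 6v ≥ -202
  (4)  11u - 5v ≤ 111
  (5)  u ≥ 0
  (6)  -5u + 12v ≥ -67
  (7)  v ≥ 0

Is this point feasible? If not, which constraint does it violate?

Constraint (4): 11u - 5v = 189, which is not ≤ 111. All other constraints are satisfied.

not feasible — violates (4)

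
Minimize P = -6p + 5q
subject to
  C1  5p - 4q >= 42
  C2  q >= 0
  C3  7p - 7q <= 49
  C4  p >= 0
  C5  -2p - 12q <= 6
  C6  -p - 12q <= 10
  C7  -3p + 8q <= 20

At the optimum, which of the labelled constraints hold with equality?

C3 and C7

Corner points and P = -6p + 5q:
  (14, 7) → P = -49
  (104/7, 113/14) → P = -683/14
  (76/5, 41/5) → P = -251/5

The minimum is at (76/5, 41/5). Substituting into each constraint, equality holds for C3 and C7; the remaining constraints have slack.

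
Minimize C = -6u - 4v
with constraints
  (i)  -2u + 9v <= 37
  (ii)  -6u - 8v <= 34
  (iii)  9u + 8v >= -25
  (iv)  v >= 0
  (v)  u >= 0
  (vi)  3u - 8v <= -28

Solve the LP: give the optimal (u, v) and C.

Extreme points and C = -6u - 4v:
  (0, 37/9) → C = -148/9
  (4, 5) → C = -44
  (0, 7/2) → C = -14

The optimum lies where -2u + 9v = 37 and 3u - 8v = -28.
Solving simultaneously gives u = 4, v = 5.

u = 4, v = 5, minimum C = -44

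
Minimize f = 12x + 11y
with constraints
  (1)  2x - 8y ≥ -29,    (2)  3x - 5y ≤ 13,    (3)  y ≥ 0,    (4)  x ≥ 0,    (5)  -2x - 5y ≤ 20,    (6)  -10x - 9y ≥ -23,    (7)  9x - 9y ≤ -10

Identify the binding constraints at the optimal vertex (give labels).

Corner points and f = 12x + 11y:
  (0, 23/9) → f = 253/9
  (0, 10/9) → f = 110/9
  (13/19, 307/171) → f = 4781/171

The minimum is at (0, 10/9). Substituting into each constraint, equality holds for (4) and (7); the remaining constraints have slack.

(4) and (7)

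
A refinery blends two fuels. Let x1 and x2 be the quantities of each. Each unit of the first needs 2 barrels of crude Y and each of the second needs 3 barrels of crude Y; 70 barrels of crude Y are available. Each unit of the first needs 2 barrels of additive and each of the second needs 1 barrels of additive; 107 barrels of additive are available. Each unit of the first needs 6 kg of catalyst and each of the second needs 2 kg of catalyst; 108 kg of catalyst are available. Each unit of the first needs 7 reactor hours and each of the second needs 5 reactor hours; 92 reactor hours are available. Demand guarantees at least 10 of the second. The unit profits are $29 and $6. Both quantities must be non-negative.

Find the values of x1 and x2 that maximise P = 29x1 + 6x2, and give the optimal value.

The binding constraints are 7x1 + 5x2 = 92 and x2 = 10.
Solving simultaneously gives x1 = 6, x2 = 10.

x1 = 6, x2 = 10, maximum P = 234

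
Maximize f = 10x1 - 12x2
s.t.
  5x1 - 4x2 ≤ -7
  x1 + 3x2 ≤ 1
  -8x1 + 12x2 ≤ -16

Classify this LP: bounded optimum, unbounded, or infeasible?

unbounded

From the feasible point (-37/7, -34/7), moving in the direction (-4, -5) keeps every constraint satisfied while f increases without bound.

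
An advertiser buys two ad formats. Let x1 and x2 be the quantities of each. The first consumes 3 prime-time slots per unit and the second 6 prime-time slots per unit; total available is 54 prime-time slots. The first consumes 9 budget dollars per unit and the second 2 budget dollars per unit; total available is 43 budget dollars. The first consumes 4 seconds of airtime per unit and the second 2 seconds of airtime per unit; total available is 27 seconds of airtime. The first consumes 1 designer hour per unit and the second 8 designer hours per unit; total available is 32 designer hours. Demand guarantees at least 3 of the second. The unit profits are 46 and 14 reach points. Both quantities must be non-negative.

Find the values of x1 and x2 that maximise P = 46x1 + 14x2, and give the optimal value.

x1 = 4, x2 = 7/2, maximum P = 233

Vertices and P = 46x1 + 14x2:
  (0, 4) → P = 56
  (0, 3) → P = 42
  (4, 7/2) → P = 233
  (37/9, 3) → P = 2080/9

At the optimal vertex, 9x1 + 2x2 = 43 and x1 + 8x2 = 32.
Solving simultaneously gives x1 = 4, x2 = 7/2.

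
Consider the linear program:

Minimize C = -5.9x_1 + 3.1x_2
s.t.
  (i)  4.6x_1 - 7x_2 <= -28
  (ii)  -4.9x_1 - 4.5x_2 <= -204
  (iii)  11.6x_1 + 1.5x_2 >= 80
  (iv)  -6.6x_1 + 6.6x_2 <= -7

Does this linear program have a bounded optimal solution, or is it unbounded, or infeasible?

unbounded

From the feasible point (1302/55, 5378/275), moving in the direction (6.6, 6.6) keeps every constraint satisfied while C decreases without bound.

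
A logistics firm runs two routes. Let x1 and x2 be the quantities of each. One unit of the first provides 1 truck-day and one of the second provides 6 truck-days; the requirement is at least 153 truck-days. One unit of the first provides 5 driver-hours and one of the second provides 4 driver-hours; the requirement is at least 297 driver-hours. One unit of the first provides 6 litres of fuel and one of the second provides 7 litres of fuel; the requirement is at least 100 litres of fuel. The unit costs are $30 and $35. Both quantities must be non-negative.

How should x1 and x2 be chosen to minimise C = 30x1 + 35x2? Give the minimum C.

x1 = 45, x2 = 18, minimum C = 1980

Extreme points and C = 30x1 + 35x2:
  (0, 297/4) → C = 10395/4
  (153, 0) → C = 4590
  (45, 18) → C = 1980
The feasible region is unbounded (it extends along (0, 1), (1, 0)), but C strictly increases along every unbounded feasible direction, so there is no improving ray and the minimum is attained at a vertex.

The optimum lies where x1 + 6x2 = 153 and 5x1 + 4x2 = 297.
Solving simultaneously gives x1 = 45, x2 = 18.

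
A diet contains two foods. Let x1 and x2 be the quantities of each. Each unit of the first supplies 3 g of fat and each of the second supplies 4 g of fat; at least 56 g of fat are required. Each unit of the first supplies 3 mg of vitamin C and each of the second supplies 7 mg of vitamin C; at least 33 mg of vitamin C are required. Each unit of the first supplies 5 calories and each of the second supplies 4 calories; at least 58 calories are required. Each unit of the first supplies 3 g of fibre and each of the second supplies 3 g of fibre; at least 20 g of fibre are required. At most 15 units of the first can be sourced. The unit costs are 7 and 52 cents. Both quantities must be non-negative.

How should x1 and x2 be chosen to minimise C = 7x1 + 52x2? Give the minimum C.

The feasible region is unbounded (it extends along (0, 1)), but C strictly increases along every unbounded feasible direction, so there is no improving ray and the minimum is attained at a vertex.

The optimum lies where 3x1 + 4x2 = 56 and x1 = 15.
Solving simultaneously gives x1 = 15, x2 = 11/4.

x1 = 15, x2 = 11/4, minimum C = 248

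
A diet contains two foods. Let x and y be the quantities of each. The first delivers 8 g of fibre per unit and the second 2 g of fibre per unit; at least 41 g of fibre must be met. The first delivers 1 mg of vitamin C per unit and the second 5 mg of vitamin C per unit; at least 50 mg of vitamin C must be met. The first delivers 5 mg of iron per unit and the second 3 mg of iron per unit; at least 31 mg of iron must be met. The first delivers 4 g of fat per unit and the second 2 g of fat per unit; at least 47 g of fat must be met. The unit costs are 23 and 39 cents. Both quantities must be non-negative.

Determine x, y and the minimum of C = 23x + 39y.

x = 15/2, y = 17/2, minimum C = 504

The feasible region is unbounded (it extends along (0, 1), (1, 0)), but C strictly increases along every unbounded feasible direction, so there is no improving ray and the minimum is attained at a vertex.

The optimum lies where x + 5y = 50 and 4x + 2y = 47.
Solving simultaneously gives x = 15/2, y = 17/2.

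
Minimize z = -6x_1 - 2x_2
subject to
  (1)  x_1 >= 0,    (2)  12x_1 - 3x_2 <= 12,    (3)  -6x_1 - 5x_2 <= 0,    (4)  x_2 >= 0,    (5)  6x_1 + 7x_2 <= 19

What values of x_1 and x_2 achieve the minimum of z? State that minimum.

Extreme points and z = -6x_1 - 2x_2:
  (0, 0) → z = 0
  (0, 19/7) → z = -38/7
  (1, 0) → z = -6
  (47/34, 26/17) → z = -193/17

x_1 = 47/34, x_2 = 26/17, minimum z = -193/17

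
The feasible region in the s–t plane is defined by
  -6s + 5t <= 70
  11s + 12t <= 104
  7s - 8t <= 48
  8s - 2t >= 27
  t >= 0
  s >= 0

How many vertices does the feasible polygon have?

Of the 15 pairwise boundary intersections, those satisfying every inequality are:
  (352/43, 50/43)
  (266/59, 535/118)
  (48/7, 0)
  (27/8, 0)

4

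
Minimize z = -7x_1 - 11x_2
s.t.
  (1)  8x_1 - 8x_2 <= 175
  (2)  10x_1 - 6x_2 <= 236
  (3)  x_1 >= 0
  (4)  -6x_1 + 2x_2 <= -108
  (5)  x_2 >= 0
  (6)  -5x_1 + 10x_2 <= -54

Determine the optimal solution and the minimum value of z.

Feasible corners and z = -7x_1 - 11x_2:
  (419/16, 69/16) → z = -923/4
  (175/8, 0) → z = -1225/8
  (1018/35, 64/7) → z = -10646/35
  (18, 0) → z = -126
  (486/25, 108/25) → z = -918/5

The optimum lies where 10x_1 - 6x_2 = 236 and -5x_1 + 10x_2 = -54.
Solving simultaneously gives x_1 = 1018/35, x_2 = 64/7.

x_1 = 1018/35, x_2 = 64/7, minimum z = -10646/35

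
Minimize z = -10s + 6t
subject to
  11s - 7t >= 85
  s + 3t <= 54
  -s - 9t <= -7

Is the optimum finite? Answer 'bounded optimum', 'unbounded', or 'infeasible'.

bounded optimum

Feasible corners and z = -10s + 6t:
  (633/40, 509/40) → z = -819/10
  (407/53, -4/53) → z = -4094/53
  (155/2, -47/6) → z = -822
The feasible region has finitely many vertices and no improving ray; the minimum is -822 at (155/2, -47/6).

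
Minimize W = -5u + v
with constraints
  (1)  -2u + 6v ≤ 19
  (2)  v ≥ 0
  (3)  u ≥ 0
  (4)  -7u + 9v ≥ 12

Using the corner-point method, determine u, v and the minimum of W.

u = 33/8, v = 109/24, minimum W = -193/12

Feasible corners and W = -5u + v:
  (0, 19/6) → W = 19/6
  (33/8, 109/24) → W = -193/12
  (0, 4/3) → W = 4/3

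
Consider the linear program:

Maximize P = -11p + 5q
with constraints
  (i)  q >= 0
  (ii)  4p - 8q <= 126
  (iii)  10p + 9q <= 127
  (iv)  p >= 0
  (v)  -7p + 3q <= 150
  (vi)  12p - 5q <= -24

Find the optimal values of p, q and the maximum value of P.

p = 0, q = 127/9, maximum P = 635/9

Vertices and P = -11p + 5q:
  (0, 127/9) → P = 635/9
  (419/158, 882/79) → P = 4211/158
  (0, 24/5) → P = 24

At the optimal vertex, 10p + 9q = 127 and p = 0.
Solving simultaneously gives p = 0, q = 127/9.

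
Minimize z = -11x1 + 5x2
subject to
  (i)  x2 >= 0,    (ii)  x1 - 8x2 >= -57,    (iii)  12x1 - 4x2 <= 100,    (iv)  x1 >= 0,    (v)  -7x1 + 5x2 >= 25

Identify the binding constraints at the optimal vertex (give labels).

(ii) and (v)

Corner points and z = -11x1 + 5x2:
  (0, 57/8) → z = 285/8
  (5/3, 22/3) → z = 55/3
  (0, 5) → z = 25

The minimum is at (5/3, 22/3). Substituting into each constraint, equality holds for (ii) and (v); the remaining constraints have slack.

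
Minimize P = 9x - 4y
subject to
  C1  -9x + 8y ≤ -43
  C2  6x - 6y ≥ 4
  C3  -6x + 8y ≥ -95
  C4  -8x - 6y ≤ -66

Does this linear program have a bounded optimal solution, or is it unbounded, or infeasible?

bounded optimum

Vertices and P = 9x - 4y:
  (113/3, 37) → P = 191
  (393/59, 125/59) → P = 3037/59
  (549/50, -91/25) → P = 5669/50
The feasible region has finitely many vertices and no improving ray; the minimum is 3037/59 at (393/59, 125/59).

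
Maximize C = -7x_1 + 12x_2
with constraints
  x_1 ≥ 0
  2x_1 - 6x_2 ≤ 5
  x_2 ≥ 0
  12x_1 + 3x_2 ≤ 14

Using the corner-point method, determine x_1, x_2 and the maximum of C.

Vertices and C = -7x_1 + 12x_2:
  (0, 0) → C = 0
  (0, 14/3) → C = 56
  (7/6, 0) → C = -49/6

The binding constraints are x_1 = 0 and 12x_1 + 3x_2 = 14.
Solving simultaneously gives x_1 = 0, x_2 = 14/3.

x_1 = 0, x_2 = 14/3, maximum C = 56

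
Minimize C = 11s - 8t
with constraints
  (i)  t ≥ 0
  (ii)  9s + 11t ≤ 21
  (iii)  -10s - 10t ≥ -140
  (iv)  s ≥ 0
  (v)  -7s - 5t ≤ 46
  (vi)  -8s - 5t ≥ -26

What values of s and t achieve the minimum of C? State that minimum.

s = 0, t = 21/11, minimum C = -168/11

Corner points and C = 11s - 8t:
  (7/3, 0) → C = 77/3
  (0, 0) → C = 0
  (0, 21/11) → C = -168/11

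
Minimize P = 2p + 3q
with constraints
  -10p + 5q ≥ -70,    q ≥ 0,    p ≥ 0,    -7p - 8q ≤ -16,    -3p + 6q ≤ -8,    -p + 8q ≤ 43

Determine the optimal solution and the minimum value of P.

p = 8/3, q = 0, minimum P = 16/3

Vertices and P = 2p + 3q:
  (7, 0) → P = 14
  (76/9, 26/9) → P = 230/9
  (8/3, 0) → P = 16/3

The optimum lies where q = 0 and -3p + 6q = -8.
Solving simultaneously gives p = 8/3, q = 0.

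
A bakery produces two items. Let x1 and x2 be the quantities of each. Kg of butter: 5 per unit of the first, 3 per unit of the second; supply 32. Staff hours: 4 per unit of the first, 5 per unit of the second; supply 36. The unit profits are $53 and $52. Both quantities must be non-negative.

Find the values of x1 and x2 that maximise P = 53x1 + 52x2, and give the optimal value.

The binding constraints are 5x1 + 3x2 = 32 and 4x1 + 5x2 = 36.
Solving simultaneously gives x1 = 4, x2 = 4.

x1 = 4, x2 = 4, maximum P = 420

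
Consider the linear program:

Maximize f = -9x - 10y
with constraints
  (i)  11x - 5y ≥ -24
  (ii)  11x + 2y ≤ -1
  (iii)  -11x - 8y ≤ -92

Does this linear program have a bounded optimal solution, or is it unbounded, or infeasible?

The boundaries 11x - 5y = -24 and 11x + 2y = -1 meet at (-53/77, 23/7), but that point violates -11x - 8y ≤ -92. Every candidate vertex is excluded by some other constraint, so the feasible region is empty.

infeasible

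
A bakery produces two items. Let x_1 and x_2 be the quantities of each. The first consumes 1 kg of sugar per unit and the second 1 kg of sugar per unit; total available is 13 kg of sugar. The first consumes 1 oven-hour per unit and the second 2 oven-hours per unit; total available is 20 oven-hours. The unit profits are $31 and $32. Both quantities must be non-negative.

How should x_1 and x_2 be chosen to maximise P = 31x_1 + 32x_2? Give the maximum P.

x_1 = 6, x_2 = 7, maximum P = 410

At the optimal vertex, x_1 + x_2 = 13 and x_1 + 2x_2 = 20.
Solving simultaneously gives x_1 = 6, x_2 = 7.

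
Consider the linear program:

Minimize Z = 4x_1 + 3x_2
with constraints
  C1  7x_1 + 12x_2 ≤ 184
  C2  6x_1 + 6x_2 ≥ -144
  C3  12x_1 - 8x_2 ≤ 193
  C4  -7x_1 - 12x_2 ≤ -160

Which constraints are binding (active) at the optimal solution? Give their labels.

C1 and C2

Extreme points and Z = 4x_1 + 3x_2:
  (-472/5, 352/5) → Z = -832/5
  (947/50, 857/200) → Z = 17723/200
  (-448/5, 328/5) → Z = -808/5
  (899/50, 569/200) → Z = 16091/200

The minimum is at (-472/5, 352/5). Substituting into each constraint, equality holds for C1 and C2; the remaining constraints have slack.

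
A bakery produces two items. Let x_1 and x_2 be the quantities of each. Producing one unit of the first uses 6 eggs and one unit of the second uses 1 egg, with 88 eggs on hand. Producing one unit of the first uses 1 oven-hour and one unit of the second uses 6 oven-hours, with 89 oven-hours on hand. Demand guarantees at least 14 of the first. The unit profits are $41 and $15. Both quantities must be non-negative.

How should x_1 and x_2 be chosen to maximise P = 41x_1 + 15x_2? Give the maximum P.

Vertices and P = 41x_1 + 15x_2:
  (44/3, 0) → P = 1804/3
  (14, 0) → P = 574
  (14, 4) → P = 634

At the optimal vertex, 6x_1 + x_2 = 88 and x_1 = 14.
Solving simultaneously gives x_1 = 14, x_2 = 4.

x_1 = 14, x_2 = 4, maximum P = 634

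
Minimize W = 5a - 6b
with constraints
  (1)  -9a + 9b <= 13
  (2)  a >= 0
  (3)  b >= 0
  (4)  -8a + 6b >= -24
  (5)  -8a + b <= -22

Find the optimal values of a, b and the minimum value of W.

Vertices and W = 5a - 6b:
  (49/3, 160/9) → W = -25
  (211/63, 302/63) → W = -757/63
  (3, 0) → W = 15
  (11/4, 0) → W = 55/4

The binding constraints are -9a + 9b = 13 and -8a + 6b = -24.
Solving simultaneously gives a = 49/3, b = 160/9.

a = 49/3, b = 160/9, minimum W = -25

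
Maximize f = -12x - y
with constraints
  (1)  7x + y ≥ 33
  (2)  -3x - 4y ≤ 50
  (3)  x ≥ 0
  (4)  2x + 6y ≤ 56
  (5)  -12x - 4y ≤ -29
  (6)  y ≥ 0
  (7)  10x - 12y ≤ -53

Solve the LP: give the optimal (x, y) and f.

x = 71/20, y = 163/20, maximum f = -203/4

Corner points and f = -12x - y:
  (71/20, 163/20) → f = -203/4
  (343/94, 701/94) → f = -4817/94
  (59/14, 111/14) → f = -117/2

The optimum lies where 7x + y = 33 and 2x + 6y = 56.
Solving simultaneously gives x = 71/20, y = 163/20.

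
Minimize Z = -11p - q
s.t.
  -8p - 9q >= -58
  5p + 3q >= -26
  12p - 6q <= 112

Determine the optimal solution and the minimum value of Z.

p = 113/13, q = -50/39, minimum Z = -283/3

Feasible corners and Z = -11p - q:
  (-136/7, 166/7) → Z = 190
  (113/13, -50/39) → Z = -283/3
  (30/11, -436/33) → Z = -554/33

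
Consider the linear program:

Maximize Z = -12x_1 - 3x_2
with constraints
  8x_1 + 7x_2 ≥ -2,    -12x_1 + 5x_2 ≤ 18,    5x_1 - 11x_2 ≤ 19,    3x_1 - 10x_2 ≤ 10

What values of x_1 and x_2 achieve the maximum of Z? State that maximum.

x_1 = -34/31, x_2 = 30/31, maximum Z = 318/31

Corner points and Z = -12x_1 - 3x_2:
  (-34/31, 30/31) → Z = 318/31
  (50/101, -86/101) → Z = -342/101
  (80/17, 7/17) → Z = -981/17
The feasible region is unbounded (it extends along (11, 5), (5, 12)), but Z strictly decreases along every unbounded feasible direction, so there is no improving ray and the maximum is attained at a vertex.

At the optimal vertex, 8x_1 + 7x_2 = -2 and -12x_1 + 5x_2 = 18.
Solving simultaneously gives x_1 = -34/31, x_2 = 30/31.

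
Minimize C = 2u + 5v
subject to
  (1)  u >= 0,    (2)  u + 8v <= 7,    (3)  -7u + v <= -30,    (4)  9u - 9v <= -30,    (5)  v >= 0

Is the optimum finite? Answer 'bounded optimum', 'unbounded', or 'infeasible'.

The boundaries u + 8v = 7 and -7u + v = -30 meet at (13/3, 1/3), but that point violates 9u - 9v ≤ -30. Every candidate vertex is excluded by some other constraint, so the feasible region is empty.

infeasible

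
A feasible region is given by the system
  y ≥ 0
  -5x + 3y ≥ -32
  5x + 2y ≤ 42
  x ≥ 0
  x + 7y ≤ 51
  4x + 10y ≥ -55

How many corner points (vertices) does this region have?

Intersecting each pair of boundary lines and keeping only the points that satisfy every inequality leaves:
  (32/5, 0)
  (0, 0)
  (38/5, 2)
  (64/11, 71/11)
  (0, 51/7)

5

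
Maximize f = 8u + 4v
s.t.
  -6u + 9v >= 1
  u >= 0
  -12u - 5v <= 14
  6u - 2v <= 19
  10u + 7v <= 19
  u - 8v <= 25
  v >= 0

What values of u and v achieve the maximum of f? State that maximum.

u = 41/33, v = 31/33, maximum f = 452/33

Corner points and f = 8u + 4v:
  (0, 1/9) → f = 4/9
  (41/33, 31/33) → f = 452/33
  (0, 19/7) → f = 76/7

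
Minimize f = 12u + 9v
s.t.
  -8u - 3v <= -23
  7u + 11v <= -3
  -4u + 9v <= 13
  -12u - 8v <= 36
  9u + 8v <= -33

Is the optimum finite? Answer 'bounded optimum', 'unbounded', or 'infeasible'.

From the feasible point (73/7, -141/7), moving in the direction (8, -12) keeps every constraint satisfied while f decreases without bound.

unbounded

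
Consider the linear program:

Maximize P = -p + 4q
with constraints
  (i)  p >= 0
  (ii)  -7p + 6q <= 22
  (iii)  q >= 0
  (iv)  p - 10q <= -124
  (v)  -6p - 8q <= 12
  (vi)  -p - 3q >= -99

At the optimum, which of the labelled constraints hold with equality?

(ii) and (vi)

Extreme points and P = -p + 4q:
  (131/16, 423/32) → P = 715/16
  (176/9, 715/27) → P = 2332/27
  (618/13, 223/13) → P = 274/13

The maximum is at (176/9, 715/27). Substituting into each constraint, equality holds for (ii) and (vi); the remaining constraints have slack.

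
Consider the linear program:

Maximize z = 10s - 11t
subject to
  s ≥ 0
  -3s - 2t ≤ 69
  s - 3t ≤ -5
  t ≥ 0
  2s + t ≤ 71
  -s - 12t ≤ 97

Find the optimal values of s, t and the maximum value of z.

s = 208/7, t = 81/7, maximum z = 1189/7

Extreme points and z = 10s - 11t:
  (0, 5/3) → z = -55/3
  (0, 71) → z = -781
  (208/7, 81/7) → z = 1189/7

At the optimal vertex, s - 3t = -5 and 2s + t = 71.
Solving simultaneously gives s = 208/7, t = 81/7.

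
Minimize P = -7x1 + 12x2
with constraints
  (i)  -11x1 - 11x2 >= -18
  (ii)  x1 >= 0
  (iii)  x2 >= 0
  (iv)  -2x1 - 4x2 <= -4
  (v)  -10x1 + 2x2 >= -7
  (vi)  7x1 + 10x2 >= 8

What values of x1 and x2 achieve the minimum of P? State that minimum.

Extreme points and P = -7x1 + 12x2:
  (0, 18/11) → P = 216/11
  (113/132, 103/132) → P = 445/132
  (0, 1) → P = 12
  (9/11, 13/22) → P = 15/11

The binding constraints are -2x1 - 4x2 = -4 and -10x1 + 2x2 = -7.
Solving simultaneously gives x1 = 9/11, x2 = 13/22.

x1 = 9/11, x2 = 13/22, minimum P = 15/11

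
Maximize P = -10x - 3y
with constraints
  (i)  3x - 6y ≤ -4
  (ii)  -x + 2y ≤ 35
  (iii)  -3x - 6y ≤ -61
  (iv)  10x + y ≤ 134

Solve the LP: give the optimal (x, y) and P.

Corner points and P = -10x - 3y:
  (19/2, 65/12) → P = -445/4
  (800/63, 442/63) → P = -9326/63
  (-22/3, 83/6) → P = 191/6
  (233/21, 484/21) → P = -3782/21

x = -22/3, y = 83/6, maximum P = 191/6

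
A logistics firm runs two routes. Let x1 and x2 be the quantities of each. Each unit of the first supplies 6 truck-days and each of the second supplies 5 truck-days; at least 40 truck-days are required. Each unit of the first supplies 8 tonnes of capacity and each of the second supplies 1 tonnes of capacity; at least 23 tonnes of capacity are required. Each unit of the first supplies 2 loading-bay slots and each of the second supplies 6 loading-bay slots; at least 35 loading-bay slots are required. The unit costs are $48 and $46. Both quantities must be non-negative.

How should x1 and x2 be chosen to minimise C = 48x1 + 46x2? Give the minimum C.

Feasible corners and C = 48x1 + 46x2:
  (0, 23) → C = 1058
  (35/2, 0) → C = 840
  (75/34, 91/17) → C = 5986/17
  (5/2, 5) → C = 350
The feasible region is unbounded (it extends along (0, 1), (1, 0)), but C strictly increases along every unbounded feasible direction, so there is no improving ray and the minimum is attained at a vertex.

x1 = 5/2, x2 = 5, minimum C = 350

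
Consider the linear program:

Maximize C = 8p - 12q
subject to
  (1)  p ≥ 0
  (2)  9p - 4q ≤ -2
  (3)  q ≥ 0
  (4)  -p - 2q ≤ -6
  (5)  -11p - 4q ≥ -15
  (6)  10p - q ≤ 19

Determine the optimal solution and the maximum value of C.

p = 1/3, q = 17/6, maximum C = -94/3

Feasible corners and C = 8p - 12q:
  (0, 3) → C = -36
  (0, 15/4) → C = -45
  (1/3, 17/6) → C = -94/3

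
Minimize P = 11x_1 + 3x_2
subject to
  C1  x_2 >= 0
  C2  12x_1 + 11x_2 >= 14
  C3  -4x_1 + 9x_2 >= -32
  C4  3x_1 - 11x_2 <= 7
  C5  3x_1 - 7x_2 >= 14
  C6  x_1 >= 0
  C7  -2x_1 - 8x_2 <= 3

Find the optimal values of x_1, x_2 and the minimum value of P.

Vertices and P = 11x_1 + 3x_2:
  (17, 4) → P = 199
  (98, 40) → P = 1198
  (35/4, 7/4) → P = 203/2

The optimum lies where 3x_1 - 11x_2 = 7 and 3x_1 - 7x_2 = 14.
Solving simultaneously gives x_1 = 35/4, x_2 = 7/4.

x_1 = 35/4, x_2 = 7/4, minimum P = 203/2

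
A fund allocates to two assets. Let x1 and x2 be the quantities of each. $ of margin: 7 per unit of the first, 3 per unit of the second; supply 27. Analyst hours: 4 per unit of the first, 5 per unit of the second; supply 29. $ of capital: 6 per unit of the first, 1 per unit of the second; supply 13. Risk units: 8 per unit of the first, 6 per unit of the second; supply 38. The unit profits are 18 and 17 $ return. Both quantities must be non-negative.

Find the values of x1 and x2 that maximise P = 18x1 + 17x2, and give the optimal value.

x1 = 1, x2 = 5, maximum P = 103

Extreme points and P = 18x1 + 17x2:
  (0, 0) → P = 0
  (0, 29/5) → P = 493/5
  (13/6, 0) → P = 39
  (1, 5) → P = 103
  (10/7, 31/7) → P = 101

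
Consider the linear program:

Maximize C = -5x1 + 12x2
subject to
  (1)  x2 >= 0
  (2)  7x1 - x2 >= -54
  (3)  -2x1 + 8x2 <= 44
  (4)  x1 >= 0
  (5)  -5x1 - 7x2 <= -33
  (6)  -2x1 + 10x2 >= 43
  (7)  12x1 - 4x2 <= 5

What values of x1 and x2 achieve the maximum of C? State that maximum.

x1 = 0, x2 = 11/2, maximum C = 66

Vertices and C = -5x1 + 12x2:
  (0, 11/2) → C = 66
  (27/11, 269/44) → C = 672/11
  (0, 33/7) → C = 396/7
  (29/64, 281/64) → C = 3227/64
  (111/56, 263/56) → C = 2601/56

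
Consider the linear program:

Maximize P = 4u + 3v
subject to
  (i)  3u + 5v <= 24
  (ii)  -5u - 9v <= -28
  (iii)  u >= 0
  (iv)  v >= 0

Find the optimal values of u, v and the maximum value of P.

u = 8, v = 0, maximum P = 32

Vertices and P = 4u + 3v:
  (0, 24/5) → P = 72/5
  (8, 0) → P = 32
  (0, 28/9) → P = 28/3
  (28/5, 0) → P = 112/5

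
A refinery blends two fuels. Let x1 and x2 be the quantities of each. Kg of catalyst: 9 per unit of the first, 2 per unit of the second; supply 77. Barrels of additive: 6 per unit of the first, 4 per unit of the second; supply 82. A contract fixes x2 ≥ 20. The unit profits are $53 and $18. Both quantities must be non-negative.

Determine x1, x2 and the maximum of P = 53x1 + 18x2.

x1 = 1/3, x2 = 20, maximum P = 1133/3

Corner points and P = 53x1 + 18x2:
  (0, 41/2) → P = 369
  (0, 20) → P = 360
  (1/3, 20) → P = 1133/3

The binding constraints are 6x1 + 4x2 = 82 and x2 = 20.
Solving simultaneously gives x1 = 1/3, x2 = 20.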